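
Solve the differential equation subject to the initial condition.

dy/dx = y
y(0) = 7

General solution: y = Ce^x
Applying IC y(0) = 7:
Particular solution: y = 7e^x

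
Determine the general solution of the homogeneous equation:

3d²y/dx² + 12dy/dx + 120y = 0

Characteristic equation: 3r² + 12r + 120 = 0
Divide by 3: r² + 4r + 40 = 0
Roots: r = -2 ± 6i (complex conjugates)
General solution: y = e^(-2x)(C₁cos(6x) + C₂sin(6x))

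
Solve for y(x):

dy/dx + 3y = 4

Using integrating factor method:

General solution: y = 4/3 + Ce^(-3x)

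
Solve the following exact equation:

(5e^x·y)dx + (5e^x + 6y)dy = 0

Verify exactness: ∂M/∂y = ∂N/∂x ✓
Find F(x,y) such that ∂F/∂x = M, ∂F/∂y = N
Solution: 5e^x·y + 3y² = C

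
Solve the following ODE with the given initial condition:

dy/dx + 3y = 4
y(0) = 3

General solution: y = 4/3 + Ce^(-3x)
Applying y(0) = 3: C = 3 - 4/3 = 5/3
Particular solution: y = 4/3 + (5/3)e^(-3x)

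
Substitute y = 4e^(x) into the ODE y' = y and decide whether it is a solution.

Verification:
y = 4e^(x)
y' = 4e^(x)
y = 4e^(x)
y' = y ✓

Yes, it is a solution.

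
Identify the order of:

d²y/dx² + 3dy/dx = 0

The order is 2 (highest derivative is of order 2).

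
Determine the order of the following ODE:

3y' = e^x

The order is 1 (highest derivative is of order 1).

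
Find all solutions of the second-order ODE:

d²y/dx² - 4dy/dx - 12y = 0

Characteristic equation: r² - 4r - 12 = 0
Roots: r = 6, -2 (distinct real)
General solution: y = C₁e^(6x) + C₂e^(-2x)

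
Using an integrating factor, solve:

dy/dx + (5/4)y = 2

Using integrating factor method:

General solution: y = 8/5 + Ce^(-5x/4)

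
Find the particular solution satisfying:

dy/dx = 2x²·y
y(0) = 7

General solution: y = Ce^(2x³/3)
Applying IC y(0) = 7:
Particular solution: y = 7e^(2x³/3)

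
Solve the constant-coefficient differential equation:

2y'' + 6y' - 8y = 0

Characteristic equation: 2r² + 6r - 8 = 0
Divide by 2: r² + 3r - 4 = 0
Roots: r = 1, -4 (distinct real)
General solution: y = C₁e^x + C₂e^(-4x)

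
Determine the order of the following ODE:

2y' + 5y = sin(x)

The order is 1 (highest derivative is of order 1).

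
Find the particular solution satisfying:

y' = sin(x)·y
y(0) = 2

General solution: y = Ce^(-cos(x))
Applying IC y(0) = 2:
Particular solution: y = 2e^(1-cos(x))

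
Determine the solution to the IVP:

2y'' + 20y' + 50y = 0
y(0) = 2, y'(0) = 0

General solution: y = (C₁ + C₂x)e^(-5x)
Repeated root r = -5
Applying ICs: C₁ = 2, C₂ = 10
Particular solution: y = (2 + 10x)e^(-5x)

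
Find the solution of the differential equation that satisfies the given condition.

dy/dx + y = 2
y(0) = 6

General solution: y = 2 + Ce^(-x)
Applying y(0) = 6: C = 6 - 2 = 4
Particular solution: y = 2 + 4e^(-x)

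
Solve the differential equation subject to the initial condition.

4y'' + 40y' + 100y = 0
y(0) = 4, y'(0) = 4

General solution: y = (C₁ + C₂x)e^(-5x)
Repeated root r = -5
Applying ICs: C₁ = 4, C₂ = 24
Particular solution: y = (4 + 24x)e^(-5x)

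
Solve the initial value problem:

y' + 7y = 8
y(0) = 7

General solution: y = 8/7 + Ce^(-7x)
Applying y(0) = 7: C = 7 - 8/7 = 41/7
Particular solution: y = 8/7 + (41/7)e^(-7x)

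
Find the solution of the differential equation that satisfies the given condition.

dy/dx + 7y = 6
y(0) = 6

General solution: y = 6/7 + Ce^(-7x)
Applying y(0) = 6: C = 6 - 6/7 = 36/7
Particular solution: y = 6/7 + (36/7)e^(-7x)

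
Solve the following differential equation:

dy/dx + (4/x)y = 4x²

Using integrating factor method:

General solution: y = (4/7)x^3 + Cx^(-4)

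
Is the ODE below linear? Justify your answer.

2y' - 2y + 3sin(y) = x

No. Nonlinear (sin(y) is nonlinear in y)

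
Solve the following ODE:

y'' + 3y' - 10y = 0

Characteristic equation: r² + 3r - 10 = 0
Roots: r = 2, -5 (distinct real)
General solution: y = C₁e^(2x) + C₂e^(-5x)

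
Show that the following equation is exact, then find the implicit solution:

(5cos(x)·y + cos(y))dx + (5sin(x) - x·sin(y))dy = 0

Verify exactness: ∂M/∂y = ∂N/∂x ✓
Find F(x,y) such that ∂F/∂x = M, ∂F/∂y = N
Solution: 5sin(x)·y + x·cos(y) = C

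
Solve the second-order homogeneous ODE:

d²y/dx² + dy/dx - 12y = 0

Characteristic equation: r² + r - 12 = 0
Roots: r = 3, -4 (distinct real)
General solution: y = C₁e^(3x) + C₂e^(-4x)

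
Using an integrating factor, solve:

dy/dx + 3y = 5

Using integrating factor method:

General solution: y = 5/3 + Ce^(-3x)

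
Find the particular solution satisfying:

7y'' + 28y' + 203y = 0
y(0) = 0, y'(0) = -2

General solution: y = e^(-2x)(C₁cos(5x) + C₂sin(5x))
Complex roots r = -2 ± 5i
Applying ICs: C₁ = 0, C₂ = -2/5
Particular solution: y = e^(-2x)(-(2/5)sin(5x))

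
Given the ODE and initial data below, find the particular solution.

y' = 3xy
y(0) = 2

General solution: y = Ce^(3x²/2)
Applying IC y(0) = 2:
Particular solution: y = 2e^(3x²/2)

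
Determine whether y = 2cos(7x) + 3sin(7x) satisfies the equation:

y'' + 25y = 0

Verification:
y'' = -98cos(7x) - 147sin(7x)
y'' + 25y ≠ 0 (frequency mismatch: got 49 instead of 25)

No, it is not a solution.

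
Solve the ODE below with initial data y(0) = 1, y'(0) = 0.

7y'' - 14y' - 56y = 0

General solution: y = C₁e^(4x) + C₂e^(-2x)
Applying ICs: C₁ = 1/3, C₂ = 2/3
Particular solution: y = (1/3)e^(4x) + (2/3)e^(-2x)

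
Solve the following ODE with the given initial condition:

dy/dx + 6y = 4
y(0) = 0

General solution: y = 2/3 + Ce^(-6x)
Applying y(0) = 0: C = 0 - 2/3 = -2/3
Particular solution: y = 2/3 - (2/3)e^(-6x)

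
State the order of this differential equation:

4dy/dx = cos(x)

The order is 1 (highest derivative is of order 1).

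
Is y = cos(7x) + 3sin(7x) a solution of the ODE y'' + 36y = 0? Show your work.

Verification:
y'' = -49cos(7x) - 147sin(7x)
y'' + 36y ≠ 0 (frequency mismatch: got 49 instead of 36)

No, it is not a solution.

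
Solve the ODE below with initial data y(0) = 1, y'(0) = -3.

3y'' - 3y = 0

General solution: y = C₁e^x + C₂e^(-x)
Applying ICs: C₁ = -1, C₂ = 2
Particular solution: y = -e^x + 2e^(-x)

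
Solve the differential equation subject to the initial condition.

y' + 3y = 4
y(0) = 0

General solution: y = 4/3 + Ce^(-3x)
Applying y(0) = 0: C = 0 - 4/3 = -4/3
Particular solution: y = 4/3 - (4/3)e^(-3x)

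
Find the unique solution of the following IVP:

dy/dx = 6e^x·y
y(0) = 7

General solution: y = Ce^(6e^x)
Applying IC y(0) = 7:
Particular solution: y = 7e^(6(e^x - 1))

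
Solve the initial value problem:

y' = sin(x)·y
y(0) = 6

General solution: y = Ce^(-cos(x))
Applying IC y(0) = 6:
Particular solution: y = 6e^(1-cos(x))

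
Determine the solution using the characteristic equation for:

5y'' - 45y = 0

Characteristic equation: 5r² - 45 = 0
Divide by 5: r² - 9 = 0
Roots: r = 3, -3 (distinct real)
General solution: y = C₁e^(3x) + C₂e^(-3x)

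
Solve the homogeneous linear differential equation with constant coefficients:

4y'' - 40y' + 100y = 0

Characteristic equation: 4r² - 40r + 100 = 0
Divide by 4: r² - 10r + 25 = 0
Factored: (r - 5)² = 0
Repeated root: r = 5
General solution: y = (C₁ + C₂x)e^(5x)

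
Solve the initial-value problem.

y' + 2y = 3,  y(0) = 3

General solution: y = 3/2 + Ce^(-2x)
Applying y(0) = 3: C = 3 - 3/2 = 3/2
Particular solution: y = 3/2 + (3/2)e^(-2x)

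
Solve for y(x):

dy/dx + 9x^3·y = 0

Using integrating factor method:

General solution: y = Ce^(-9x^4/4)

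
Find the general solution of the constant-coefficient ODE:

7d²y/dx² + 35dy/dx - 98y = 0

Characteristic equation: 7r² + 35r - 98 = 0
Divide by 7: r² + 5r - 14 = 0
Roots: r = 2, -7 (distinct real)
General solution: y = C₁e^(2x) + C₂e^(-7x)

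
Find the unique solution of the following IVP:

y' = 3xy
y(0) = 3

General solution: y = Ce^(3x²/2)
Applying IC y(0) = 3:
Particular solution: y = 3e^(3x²/2)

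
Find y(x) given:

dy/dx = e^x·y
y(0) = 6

General solution: y = Ce^(e^x)
Applying IC y(0) = 6:
Particular solution: y = 6e^(e^x - 1)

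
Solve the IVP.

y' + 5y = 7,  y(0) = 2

General solution: y = 7/5 + Ce^(-5x)
Applying y(0) = 2: C = 2 - 7/5 = 3/5
Particular solution: y = 7/5 + (3/5)e^(-5x)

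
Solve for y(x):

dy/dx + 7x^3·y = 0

Using integrating factor method:

General solution: y = Ce^(-7x^4/4)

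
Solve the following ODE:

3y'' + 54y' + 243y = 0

Characteristic equation: 3r² + 54r + 243 = 0
Divide by 3: r² + 18r + 81 = 0
Factored: (r + 9)² = 0
Repeated root: r = -9
General solution: y = (C₁ + C₂x)e^(-9x)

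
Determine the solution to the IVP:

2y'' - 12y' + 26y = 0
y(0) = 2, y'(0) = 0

General solution: y = e^(3x)(C₁cos(2x) + C₂sin(2x))
Complex roots r = 3 ± 2i
Applying ICs: C₁ = 2, C₂ = -3
Particular solution: y = e^(3x)(2cos(2x) - 3sin(2x))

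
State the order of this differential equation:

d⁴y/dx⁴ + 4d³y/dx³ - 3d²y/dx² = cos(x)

The order is 4 (highest derivative is of order 4).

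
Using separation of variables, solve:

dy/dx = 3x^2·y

Separating variables and integrating:
ln|y| = x^3 + C

General solution: y = Ce^(x^3)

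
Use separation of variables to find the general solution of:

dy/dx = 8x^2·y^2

Separating variables and integrating:
-1/y = 8x^3/3 + C

General solution: y^-1 = (-8/3)x^3 + C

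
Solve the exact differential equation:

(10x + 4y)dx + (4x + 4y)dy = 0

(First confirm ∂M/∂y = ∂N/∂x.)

Verify exactness: ∂M/∂y = ∂N/∂x ✓
Find F(x,y) such that ∂F/∂x = M, ∂F/∂y = N
Solution: 5x² + 4xy + 2y² = C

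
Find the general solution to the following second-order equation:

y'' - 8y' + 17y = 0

Characteristic equation: r² - 8r + 17 = 0
Roots: r = 4 ± i (complex conjugates)
General solution: y = e^(4x)(C₁cos(x) + C₂sin(x))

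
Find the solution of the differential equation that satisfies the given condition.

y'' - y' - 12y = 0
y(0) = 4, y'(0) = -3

General solution: y = C₁e^(4x) + C₂e^(-3x)
Applying ICs: C₁ = 9/7, C₂ = 19/7
Particular solution: y = (9/7)e^(4x) + (19/7)e^(-3x)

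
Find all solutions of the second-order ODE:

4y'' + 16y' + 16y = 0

Characteristic equation: 4r² + 16r + 16 = 0
Divide by 4: r² + 4r + 4 = 0
Factored: (r + 2)² = 0
Repeated root: r = -2
General solution: y = (C₁ + C₂x)e^(-2x)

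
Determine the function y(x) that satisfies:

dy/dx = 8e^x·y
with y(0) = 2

General solution: y = Ce^(8e^x)
Applying IC y(0) = 2:
Particular solution: y = 2e^(8(e^x - 1))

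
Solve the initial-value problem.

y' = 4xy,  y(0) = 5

General solution: y = Ce^(2x²)
Applying IC y(0) = 5:
Particular solution: y = 5e^(2x²)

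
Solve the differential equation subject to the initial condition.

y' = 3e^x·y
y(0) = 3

General solution: y = Ce^(3e^x)
Applying IC y(0) = 3:
Particular solution: y = 3e^(3(e^x - 1))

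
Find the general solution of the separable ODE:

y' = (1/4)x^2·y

Separating variables and integrating:
ln|y| = x^3/12 + C

General solution: y = Ce^(x^3/12)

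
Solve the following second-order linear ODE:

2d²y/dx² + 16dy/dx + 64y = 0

Characteristic equation: 2r² + 16r + 64 = 0
Divide by 2: r² + 8r + 32 = 0
Roots: r = -4 ± 4i (complex conjugates)
General solution: y = e^(-4x)(C₁cos(4x) + C₂sin(4x))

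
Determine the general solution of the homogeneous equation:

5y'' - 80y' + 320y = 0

Characteristic equation: 5r² - 80r + 320 = 0
Divide by 5: r² - 16r + 64 = 0
Factored: (r - 8)² = 0
Repeated root: r = 8
General solution: y = (C₁ + C₂x)e^(8x)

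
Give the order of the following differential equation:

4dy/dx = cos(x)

The order is 1 (highest derivative is of order 1).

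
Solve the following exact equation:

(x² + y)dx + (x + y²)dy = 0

Verify exactness: ∂M/∂y = ∂N/∂x ✓
Find F(x,y) such that ∂F/∂x = M, ∂F/∂y = N
Solution: x³/3 + xy + y³/3 = C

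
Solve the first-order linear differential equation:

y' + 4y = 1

Using integrating factor method:

General solution: y = 1/4 + Ce^(-4x)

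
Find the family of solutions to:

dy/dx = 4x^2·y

Separating variables and integrating:
ln|y| = 4x^3/3 + C

General solution: y = Ce^(4x^3/3)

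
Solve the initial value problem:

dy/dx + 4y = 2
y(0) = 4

General solution: y = 1/2 + Ce^(-4x)
Applying y(0) = 4: C = 4 - 1/2 = 7/2
Particular solution: y = 1/2 + (7/2)e^(-4x)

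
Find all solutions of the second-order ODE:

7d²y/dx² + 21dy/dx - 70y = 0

Characteristic equation: 7r² + 21r - 70 = 0
Divide by 7: r² + 3r - 10 = 0
Roots: r = 2, -5 (distinct real)
General solution: y = C₁e^(2x) + C₂e^(-5x)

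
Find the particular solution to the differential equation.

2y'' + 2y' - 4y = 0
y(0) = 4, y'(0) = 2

General solution: y = C₁e^x + C₂e^(-2x)
Applying ICs: C₁ = 10/3, C₂ = 2/3
Particular solution: y = (10/3)e^x + (2/3)e^(-2x)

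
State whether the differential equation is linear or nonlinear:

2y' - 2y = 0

Linear (y and its derivatives appear to the first power only, no products of y terms)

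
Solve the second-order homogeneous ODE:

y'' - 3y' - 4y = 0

Characteristic equation: r² - 3r - 4 = 0
Roots: r = 4, -1 (distinct real)
General solution: y = C₁e^(4x) + C₂e^(-x)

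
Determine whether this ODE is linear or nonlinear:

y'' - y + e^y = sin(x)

Nonlinear (e^y is nonlinear in y)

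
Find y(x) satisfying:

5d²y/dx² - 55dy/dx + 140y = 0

Characteristic equation: 5r² - 55r + 140 = 0
Divide by 5: r² - 11r + 28 = 0
Roots: r = 4, 7 (distinct real)
General solution: y = C₁e^(4x) + C₂e^(7x)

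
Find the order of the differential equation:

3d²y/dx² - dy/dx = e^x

The order is 2 (highest derivative is of order 2).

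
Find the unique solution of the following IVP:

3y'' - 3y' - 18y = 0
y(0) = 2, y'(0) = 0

General solution: y = C₁e^(3x) + C₂e^(-2x)
Applying ICs: C₁ = 4/5, C₂ = 6/5
Particular solution: y = (4/5)e^(3x) + (6/5)e^(-2x)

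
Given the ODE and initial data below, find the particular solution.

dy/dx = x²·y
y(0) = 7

General solution: y = Ce^(x³/3)
Applying IC y(0) = 7:
Particular solution: y = 7e^(x³/3)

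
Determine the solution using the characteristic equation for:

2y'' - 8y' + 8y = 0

Characteristic equation: 2r² - 8r + 8 = 0
Divide by 2: r² - 4r + 4 = 0
Factored: (r - 2)² = 0
Repeated root: r = 2
General solution: y = (C₁ + C₂x)e^(2x)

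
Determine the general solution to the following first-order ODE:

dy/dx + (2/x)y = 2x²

Using integrating factor method:

General solution: y = (2/5)x^3 + Cx^(-2)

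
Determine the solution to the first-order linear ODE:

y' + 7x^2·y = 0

Using integrating factor method:

General solution: y = Ce^(-7x^3/3)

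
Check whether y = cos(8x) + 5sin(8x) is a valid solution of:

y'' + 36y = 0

Verification:
y'' = -64cos(8x) - 320sin(8x)
y'' + 36y ≠ 0 (frequency mismatch: got 64 instead of 36)

No, it is not a solution.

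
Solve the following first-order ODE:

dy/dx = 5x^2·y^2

Separating variables and integrating:
-1/y = 5x^3/3 + C

General solution: y^-1 = (-5/3)x^3 + C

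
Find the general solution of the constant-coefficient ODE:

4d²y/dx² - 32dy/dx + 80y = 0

Characteristic equation: 4r² - 32r + 80 = 0
Divide by 4: r² - 8r + 20 = 0
Roots: r = 4 ± 2i (complex conjugates)
General solution: y = e^(4x)(C₁cos(2x) + C₂sin(2x))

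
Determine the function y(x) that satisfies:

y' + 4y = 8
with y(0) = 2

General solution: y = 2 + Ce^(-4x)
Applying y(0) = 2: C = 2 - 2 = 0
Particular solution: y = 2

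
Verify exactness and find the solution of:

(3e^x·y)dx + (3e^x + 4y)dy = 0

Verify exactness: ∂M/∂y = ∂N/∂x ✓
Find F(x,y) such that ∂F/∂x = M, ∂F/∂y = N
Solution: 3e^x·y + 2y² = C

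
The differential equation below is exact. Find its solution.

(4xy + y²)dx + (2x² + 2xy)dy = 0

Verify exactness: ∂M/∂y = ∂N/∂x ✓
Find F(x,y) such that ∂F/∂x = M, ∂F/∂y = N
Solution: 2x²y + xy² = C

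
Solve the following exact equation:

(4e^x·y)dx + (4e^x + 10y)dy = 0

Verify exactness: ∂M/∂y = ∂N/∂x ✓
Find F(x,y) such that ∂F/∂x = M, ∂F/∂y = N
Solution: 4e^x·y + 5y² = C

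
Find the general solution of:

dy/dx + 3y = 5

Using integrating factor method:

General solution: y = 5/3 + Ce^(-3x)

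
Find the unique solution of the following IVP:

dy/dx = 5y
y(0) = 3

General solution: y = Ce^(5x)
Applying IC y(0) = 3:
Particular solution: y = 3e^(5x)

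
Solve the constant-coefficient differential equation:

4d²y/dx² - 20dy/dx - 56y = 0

Characteristic equation: 4r² - 20r - 56 = 0
Divide by 4: r² - 5r - 14 = 0
Roots: r = 7, -2 (distinct real)
General solution: y = C₁e^(7x) + C₂e^(-2x)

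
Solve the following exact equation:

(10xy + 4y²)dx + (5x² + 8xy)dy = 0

Verify exactness: ∂M/∂y = ∂N/∂x ✓
Find F(x,y) such that ∂F/∂x = M, ∂F/∂y = N
Solution: 5x²y + 4xy² = C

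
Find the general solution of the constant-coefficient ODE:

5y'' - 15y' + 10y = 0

Characteristic equation: 5r² - 15r + 10 = 0
Divide by 5: r² - 3r + 2 = 0
Roots: r = 1, 2 (distinct real)
General solution: y = C₁e^x + C₂e^(2x)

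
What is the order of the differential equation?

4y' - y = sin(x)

The order is 1 (highest derivative is of order 1).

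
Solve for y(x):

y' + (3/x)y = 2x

Using integrating factor method:

General solution: y = (2/5)x^2 + Cx^(-3)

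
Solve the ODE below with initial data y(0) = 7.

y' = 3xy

General solution: y = Ce^(3x²/2)
Applying IC y(0) = 7:
Particular solution: y = 7e^(3x²/2)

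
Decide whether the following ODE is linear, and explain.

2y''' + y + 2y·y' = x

Nonlinear (product y·y')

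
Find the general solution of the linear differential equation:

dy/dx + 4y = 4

Using integrating factor method:

General solution: y = 1 + Ce^(-4x)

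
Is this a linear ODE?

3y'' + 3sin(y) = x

No. Nonlinear (sin(y) is nonlinear in y)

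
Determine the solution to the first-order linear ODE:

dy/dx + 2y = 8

Using integrating factor method:

General solution: y = 4 + Ce^(-2x)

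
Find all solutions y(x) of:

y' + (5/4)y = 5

Using integrating factor method:

General solution: y = 4 + Ce^(-5x/4)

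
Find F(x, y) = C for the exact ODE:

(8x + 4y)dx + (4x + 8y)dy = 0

Verify exactness: ∂M/∂y = ∂N/∂x ✓
Find F(x,y) such that ∂F/∂x = M, ∂F/∂y = N
Solution: 4x² + 4xy + 4y² = C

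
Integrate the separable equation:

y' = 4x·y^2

Separating variables and integrating:
-1/y = 2x^2 + C

General solution: y^-1 = -2x^2 + C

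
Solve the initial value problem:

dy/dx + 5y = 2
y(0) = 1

General solution: y = 2/5 + Ce^(-5x)
Applying y(0) = 1: C = 1 - 2/5 = 3/5
Particular solution: y = 2/5 + (3/5)e^(-5x)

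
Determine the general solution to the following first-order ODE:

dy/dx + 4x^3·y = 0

Using integrating factor method:

General solution: y = Ce^(-x^4)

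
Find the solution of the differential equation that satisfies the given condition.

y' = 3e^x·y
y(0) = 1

General solution: y = Ce^(3e^x)
Applying IC y(0) = 1:
Particular solution: y = e^(3(e^x - 1))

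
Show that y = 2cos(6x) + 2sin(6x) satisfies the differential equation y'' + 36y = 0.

Verification:
y'' = -72cos(6x) - 72sin(6x)
y'' + 36y = 0 ✓

Yes, it is a solution.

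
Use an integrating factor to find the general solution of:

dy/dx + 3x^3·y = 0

Using integrating factor method:

General solution: y = Ce^(-3x^4/4)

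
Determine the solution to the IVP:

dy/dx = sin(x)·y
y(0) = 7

General solution: y = Ce^(-cos(x))
Applying IC y(0) = 7:
Particular solution: y = 7e^(1-cos(x))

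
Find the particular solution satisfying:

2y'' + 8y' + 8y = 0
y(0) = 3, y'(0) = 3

General solution: y = (C₁ + C₂x)e^(-2x)
Repeated root r = -2
Applying ICs: C₁ = 3, C₂ = 9
Particular solution: y = (3 + 9x)e^(-2x)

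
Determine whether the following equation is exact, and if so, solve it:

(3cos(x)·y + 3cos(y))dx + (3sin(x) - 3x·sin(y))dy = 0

Verify exactness: ∂M/∂y = ∂N/∂x ✓
Find F(x,y) such that ∂F/∂x = M, ∂F/∂y = N
Solution: 3sin(x)·y + 3x·cos(y) = C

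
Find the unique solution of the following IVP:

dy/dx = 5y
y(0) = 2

General solution: y = Ce^(5x)
Applying IC y(0) = 2:
Particular solution: y = 2e^(5x)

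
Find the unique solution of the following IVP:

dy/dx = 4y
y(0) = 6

General solution: y = Ce^(4x)
Applying IC y(0) = 6:
Particular solution: y = 6e^(4x)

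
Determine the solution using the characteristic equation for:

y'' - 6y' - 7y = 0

Characteristic equation: r² - 6r - 7 = 0
Roots: r = 7, -1 (distinct real)
General solution: y = C₁e^(7x) + C₂e^(-x)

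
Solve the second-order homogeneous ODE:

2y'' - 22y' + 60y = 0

Characteristic equation: 2r² - 22r + 60 = 0
Divide by 2: r² - 11r + 30 = 0
Roots: r = 6, 5 (distinct real)
General solution: y = C₁e^(6x) + C₂e^(5x)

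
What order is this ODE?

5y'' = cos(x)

The order is 2 (highest derivative is of order 2).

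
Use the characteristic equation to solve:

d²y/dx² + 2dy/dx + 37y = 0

Characteristic equation: r² + 2r + 37 = 0
Roots: r = -1 ± 6i (complex conjugates)
General solution: y = e^(-x)(C₁cos(6x) + C₂sin(6x))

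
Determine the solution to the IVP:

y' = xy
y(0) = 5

General solution: y = Ce^(x²/2)
Applying IC y(0) = 5:
Particular solution: y = 5e^(x²/2)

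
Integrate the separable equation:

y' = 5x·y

Separating variables and integrating:
ln|y| = 5x^2/2 + C

General solution: y = Ce^(5x^2/2)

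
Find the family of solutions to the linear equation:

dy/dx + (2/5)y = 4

Using integrating factor method:

General solution: y = 10 + Ce^(-2x/5)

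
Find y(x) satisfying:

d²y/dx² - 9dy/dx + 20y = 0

Characteristic equation: r² - 9r + 20 = 0
Roots: r = 4, 5 (distinct real)
General solution: y = C₁e^(4x) + C₂e^(5x)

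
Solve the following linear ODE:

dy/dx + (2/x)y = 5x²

Using integrating factor method:

General solution: y = x^3 + Cx^(-2)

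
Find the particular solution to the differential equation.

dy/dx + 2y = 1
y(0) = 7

General solution: y = 1/2 + Ce^(-2x)
Applying y(0) = 7: C = 7 - 1/2 = 13/2
Particular solution: y = 1/2 + (13/2)e^(-2x)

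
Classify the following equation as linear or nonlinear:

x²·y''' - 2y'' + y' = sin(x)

Linear (y and its derivatives appear to the first power only, no products of y terms)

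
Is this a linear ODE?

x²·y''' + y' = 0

Yes. Linear (y and its derivatives appear to the first power only, no products of y terms)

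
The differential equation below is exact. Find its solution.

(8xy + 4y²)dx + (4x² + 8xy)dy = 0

Verify exactness: ∂M/∂y = ∂N/∂x ✓
Find F(x,y) such that ∂F/∂x = M, ∂F/∂y = N
Solution: 4x²y + 4xy² = C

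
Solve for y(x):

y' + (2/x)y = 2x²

Using integrating factor method:

General solution: y = (2/5)x^3 + Cx^(-2)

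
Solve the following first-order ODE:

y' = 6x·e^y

Separating variables and integrating:
-e^(-y) = 3x² + C

General solution: y = -ln(C - 3x²)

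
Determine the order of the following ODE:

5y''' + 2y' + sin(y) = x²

The order is 3 (highest derivative is of order 3).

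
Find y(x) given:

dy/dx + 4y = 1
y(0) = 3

General solution: y = 1/4 + Ce^(-4x)
Applying y(0) = 3: C = 3 - 1/4 = 11/4
Particular solution: y = 1/4 + (11/4)e^(-4x)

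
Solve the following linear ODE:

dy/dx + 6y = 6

Using integrating factor method:

General solution: y = 1 + Ce^(-6x)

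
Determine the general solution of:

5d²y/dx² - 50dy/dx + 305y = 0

Characteristic equation: 5r² - 50r + 305 = 0
Divide by 5: r² - 10r + 61 = 0
Roots: r = 5 ± 6i (complex conjugates)
General solution: y = e^(5x)(C₁cos(6x) + C₂sin(6x))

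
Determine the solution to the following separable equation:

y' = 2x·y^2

Separating variables and integrating:
-1/y = x^2 + C

General solution: y^-1 = -x^2 + C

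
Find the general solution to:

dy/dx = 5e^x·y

Separating variables and integrating:
ln|y| = 5e^x + C

General solution: y = Ce^(5e^x)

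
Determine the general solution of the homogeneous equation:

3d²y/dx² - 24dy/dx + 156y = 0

Characteristic equation: 3r² - 24r + 156 = 0
Divide by 3: r² - 8r + 52 = 0
Roots: r = 4 ± 6i (complex conjugates)
General solution: y = e^(4x)(C₁cos(6x) + C₂sin(6x))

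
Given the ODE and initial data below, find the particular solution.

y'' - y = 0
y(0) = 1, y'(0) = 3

General solution: y = C₁e^x + C₂e^(-x)
Applying ICs: C₁ = 2, C₂ = -1
Particular solution: y = 2e^x - e^(-x)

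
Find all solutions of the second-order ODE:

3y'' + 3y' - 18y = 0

Characteristic equation: 3r² + 3r - 18 = 0
Divide by 3: r² + r - 6 = 0
Roots: r = 2, -3 (distinct real)
General solution: y = C₁e^(2x) + C₂e^(-3x)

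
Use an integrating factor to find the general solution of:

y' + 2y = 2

Using integrating factor method:

General solution: y = 1 + Ce^(-2x)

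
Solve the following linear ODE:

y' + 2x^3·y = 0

Using integrating factor method:

General solution: y = Ce^(-x^4/2)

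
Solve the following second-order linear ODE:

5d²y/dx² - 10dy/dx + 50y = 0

Characteristic equation: 5r² - 10r + 50 = 0
Divide by 5: r² - 2r + 10 = 0
Roots: r = 1 ± 3i (complex conjugates)
General solution: y = e^x(C₁cos(3x) + C₂sin(3x))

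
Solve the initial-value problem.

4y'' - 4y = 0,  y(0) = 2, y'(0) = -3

General solution: y = C₁e^x + C₂e^(-x)
Applying ICs: C₁ = -1/2, C₂ = 5/2
Particular solution: y = -(1/2)e^x + (5/2)e^(-x)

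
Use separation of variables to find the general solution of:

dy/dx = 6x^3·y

Separating variables and integrating:
ln|y| = 3x^4/2 + C

General solution: y = Ce^(3x^4/2)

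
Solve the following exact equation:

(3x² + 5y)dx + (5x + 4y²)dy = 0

Verify exactness: ∂M/∂y = ∂N/∂x ✓
Find F(x,y) such that ∂F/∂x = M, ∂F/∂y = N
Solution: x³ + 5xy + 4y³/3 = C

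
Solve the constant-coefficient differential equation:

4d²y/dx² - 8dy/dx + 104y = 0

Characteristic equation: 4r² - 8r + 104 = 0
Divide by 4: r² - 2r + 26 = 0
Roots: r = 1 ± 5i (complex conjugates)
General solution: y = e^x(C₁cos(5x) + C₂sin(5x))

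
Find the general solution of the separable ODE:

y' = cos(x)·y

Separating variables and integrating:
ln|y| = sin(x) + C

General solution: y = Ce^(sin(x))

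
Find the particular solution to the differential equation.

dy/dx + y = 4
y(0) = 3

General solution: y = 4 + Ce^(-x)
Applying y(0) = 3: C = 3 - 4 = -1
Particular solution: y = 4 - e^(-x)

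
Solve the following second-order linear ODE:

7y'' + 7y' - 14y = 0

Characteristic equation: 7r² + 7r - 14 = 0
Divide by 7: r² + r - 2 = 0
Roots: r = 1, -2 (distinct real)
General solution: y = C₁e^x + C₂e^(-2x)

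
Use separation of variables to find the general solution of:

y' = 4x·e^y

Separating variables and integrating:
-e^(-y) = 2x² + C

General solution: y = -ln(C - 2x²)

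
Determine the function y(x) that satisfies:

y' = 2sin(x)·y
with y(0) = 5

General solution: y = Ce^(-2cos(x))
Applying IC y(0) = 5:
Particular solution: y = 5e^(2(1-cos(x)))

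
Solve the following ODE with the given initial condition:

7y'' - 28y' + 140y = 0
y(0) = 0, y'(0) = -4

General solution: y = e^(2x)(C₁cos(4x) + C₂sin(4x))
Complex roots r = 2 ± 4i
Applying ICs: C₁ = 0, C₂ = -1
Particular solution: y = e^(2x)(-sin(4x))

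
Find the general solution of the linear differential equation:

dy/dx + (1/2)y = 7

Using integrating factor method:

General solution: y = 14 + Ce^(-x/2)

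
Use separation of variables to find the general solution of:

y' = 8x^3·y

Separating variables and integrating:
ln|y| = 2x^4 + C

General solution: y = Ce^(2x^4)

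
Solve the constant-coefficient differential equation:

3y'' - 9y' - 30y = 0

Characteristic equation: 3r² - 9r - 30 = 0
Divide by 3: r² - 3r - 10 = 0
Roots: r = 5, -2 (distinct real)
General solution: y = C₁e^(5x) + C₂e^(-2x)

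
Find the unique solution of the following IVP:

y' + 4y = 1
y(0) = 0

General solution: y = 1/4 + Ce^(-4x)
Applying y(0) = 0: C = 0 - 1/4 = -1/4
Particular solution: y = 1/4 - (1/4)e^(-4x)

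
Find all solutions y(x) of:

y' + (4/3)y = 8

Using integrating factor method:

General solution: y = 6 + Ce^(-4x/3)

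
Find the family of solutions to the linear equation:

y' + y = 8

Using integrating factor method:

General solution: y = 8 + Ce^(-x)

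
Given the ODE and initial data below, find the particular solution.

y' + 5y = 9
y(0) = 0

General solution: y = 9/5 + Ce^(-5x)
Applying y(0) = 0: C = 0 - 9/5 = -9/5
Particular solution: y = 9/5 - (9/5)e^(-5x)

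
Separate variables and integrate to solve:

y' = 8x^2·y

Separating variables and integrating:
ln|y| = 8x^3/3 + C

General solution: y = Ce^(8x^3/3)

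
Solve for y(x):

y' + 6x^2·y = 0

Using integrating factor method:

General solution: y = Ce^(-2x^3)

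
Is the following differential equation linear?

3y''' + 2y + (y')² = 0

No. Nonlinear ((y')² term)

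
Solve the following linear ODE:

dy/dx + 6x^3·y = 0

Using integrating factor method:

General solution: y = Ce^(-3x^4/2)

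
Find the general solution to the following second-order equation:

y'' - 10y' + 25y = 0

Characteristic equation: r² - 10r + 25 = 0
Factored: (r - 5)² = 0
Repeated root: r = 5
General solution: y = (C₁ + C₂x)e^(5x)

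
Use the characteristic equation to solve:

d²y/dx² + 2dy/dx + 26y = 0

Characteristic equation: r² + 2r + 26 = 0
Roots: r = -1 ± 5i (complex conjugates)
General solution: y = e^(-x)(C₁cos(5x) + C₂sin(5x))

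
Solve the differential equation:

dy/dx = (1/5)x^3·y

Separating variables and integrating:
ln|y| = x^4/20 + C

General solution: y = Ce^(x^4/20)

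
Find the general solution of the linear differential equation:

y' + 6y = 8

Using integrating factor method:

General solution: y = 4/3 + Ce^(-6x)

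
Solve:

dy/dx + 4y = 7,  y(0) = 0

General solution: y = 7/4 + Ce^(-4x)
Applying y(0) = 0: C = 0 - 7/4 = -7/4
Particular solution: y = 7/4 - (7/4)e^(-4x)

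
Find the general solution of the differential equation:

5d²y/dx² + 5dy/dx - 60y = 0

Characteristic equation: 5r² + 5r - 60 = 0
Divide by 5: r² + r - 12 = 0
Roots: r = 3, -4 (distinct real)
General solution: y = C₁e^(3x) + C₂e^(-4x)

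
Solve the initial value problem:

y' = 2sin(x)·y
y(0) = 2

General solution: y = Ce^(-2cos(x))
Applying IC y(0) = 2:
Particular solution: y = 2e^(2(1-cos(x)))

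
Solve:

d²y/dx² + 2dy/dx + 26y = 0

Characteristic equation: r² + 2r + 26 = 0
Roots: r = -1 ± 5i (complex conjugates)
General solution: y = e^(-x)(C₁cos(5x) + C₂sin(5x))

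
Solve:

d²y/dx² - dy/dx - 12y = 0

Characteristic equation: r² - r - 12 = 0
Roots: r = 4, -3 (distinct real)
General solution: y = C₁e^(4x) + C₂e^(-3x)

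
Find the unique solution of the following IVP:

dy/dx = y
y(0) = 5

General solution: y = Ce^x
Applying IC y(0) = 5:
Particular solution: y = 5e^x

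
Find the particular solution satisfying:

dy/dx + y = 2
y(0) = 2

General solution: y = 2 + Ce^(-x)
Applying y(0) = 2: C = 2 - 2 = 0
Particular solution: y = 2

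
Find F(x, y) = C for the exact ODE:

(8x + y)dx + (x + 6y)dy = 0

Verify exactness: ∂M/∂y = ∂N/∂x ✓
Find F(x,y) such that ∂F/∂x = M, ∂F/∂y = N
Solution: 4x² + xy + 3y² = C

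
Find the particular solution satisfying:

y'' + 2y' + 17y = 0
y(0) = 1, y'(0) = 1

General solution: y = e^(-x)(C₁cos(4x) + C₂sin(4x))
Complex roots r = -1 ± 4i
Applying ICs: C₁ = 1, C₂ = 1/2
Particular solution: y = e^(-x)(cos(4x) + (1/2)sin(4x))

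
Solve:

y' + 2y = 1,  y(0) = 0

General solution: y = 1/2 + Ce^(-2x)
Applying y(0) = 0: C = 0 - 1/2 = -1/2
Particular solution: y = 1/2 - (1/2)e^(-2x)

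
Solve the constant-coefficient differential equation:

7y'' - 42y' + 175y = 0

Characteristic equation: 7r² - 42r + 175 = 0
Divide by 7: r² - 6r + 25 = 0
Roots: r = 3 ± 4i (complex conjugates)
General solution: y = e^(3x)(C₁cos(4x) + C₂sin(4x))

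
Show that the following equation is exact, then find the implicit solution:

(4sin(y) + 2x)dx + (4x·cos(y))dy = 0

Verify exactness: ∂M/∂y = ∂N/∂x ✓
Find F(x,y) such that ∂F/∂x = M, ∂F/∂y = N
Solution: 4x·sin(y) + x² = C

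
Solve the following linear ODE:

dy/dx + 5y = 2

Using integrating factor method:

General solution: y = 2/5 + Ce^(-5x)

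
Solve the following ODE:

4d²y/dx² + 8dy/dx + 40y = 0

Characteristic equation: 4r² + 8r + 40 = 0
Divide by 4: r² + 2r + 10 = 0
Roots: r = -1 ± 3i (complex conjugates)
General solution: y = e^(-x)(C₁cos(3x) + C₂sin(3x))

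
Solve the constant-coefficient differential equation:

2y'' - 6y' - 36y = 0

Characteristic equation: 2r² - 6r - 36 = 0
Divide by 2: r² - 3r - 18 = 0
Roots: r = 6, -3 (distinct real)
General solution: y = C₁e^(6x) + C₂e^(-3x)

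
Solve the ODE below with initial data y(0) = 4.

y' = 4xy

General solution: y = Ce^(2x²)
Applying IC y(0) = 4:
Particular solution: y = 4e^(2x²)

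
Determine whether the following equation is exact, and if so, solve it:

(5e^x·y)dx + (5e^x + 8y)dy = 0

Verify exactness: ∂M/∂y = ∂N/∂x ✓
Find F(x,y) such that ∂F/∂x = M, ∂F/∂y = N
Solution: 5e^x·y + 4y² = C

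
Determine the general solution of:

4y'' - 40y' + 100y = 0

Characteristic equation: 4r² - 40r + 100 = 0
Divide by 4: r² - 10r + 25 = 0
Factored: (r - 5)² = 0
Repeated root: r = 5
General solution: y = (C₁ + C₂x)e^(5x)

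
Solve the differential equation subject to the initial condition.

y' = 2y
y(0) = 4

General solution: y = Ce^(2x)
Applying IC y(0) = 4:
Particular solution: y = 4e^(2x)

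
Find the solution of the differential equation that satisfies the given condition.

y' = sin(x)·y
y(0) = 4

General solution: y = Ce^(-cos(x))
Applying IC y(0) = 4:
Particular solution: y = 4e^(1-cos(x))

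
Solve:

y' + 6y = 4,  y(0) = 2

General solution: y = 2/3 + Ce^(-6x)
Applying y(0) = 2: C = 2 - 2/3 = 4/3
Particular solution: y = 2/3 + (4/3)e^(-6x)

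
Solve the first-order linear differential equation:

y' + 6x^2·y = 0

Using integrating factor method:

General solution: y = Ce^(-2x^3)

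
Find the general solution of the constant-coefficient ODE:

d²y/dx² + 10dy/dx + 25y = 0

Characteristic equation: r² + 10r + 25 = 0
Factored: (r + 5)² = 0
Repeated root: r = -5
General solution: y = (C₁ + C₂x)e^(-5x)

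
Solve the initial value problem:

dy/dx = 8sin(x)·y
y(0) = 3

General solution: y = Ce^(-8cos(x))
Applying IC y(0) = 3:
Particular solution: y = 3e^(8(1-cos(x)))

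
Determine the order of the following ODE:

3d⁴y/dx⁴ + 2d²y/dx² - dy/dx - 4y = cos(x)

The order is 4 (highest derivative is of order 4).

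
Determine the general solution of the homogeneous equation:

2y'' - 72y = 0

Characteristic equation: 2r² - 72 = 0
Divide by 2: r² - 36 = 0
Roots: r = 6, -6 (distinct real)
General solution: y = C₁e^(6x) + C₂e^(-6x)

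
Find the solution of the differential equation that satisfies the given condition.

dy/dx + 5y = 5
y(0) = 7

General solution: y = 1 + Ce^(-5x)
Applying y(0) = 7: C = 7 - 1 = 6
Particular solution: y = 1 + 6e^(-5x)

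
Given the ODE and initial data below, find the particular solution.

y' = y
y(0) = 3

General solution: y = Ce^x
Applying IC y(0) = 3:
Particular solution: y = 3e^x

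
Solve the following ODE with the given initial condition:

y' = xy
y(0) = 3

General solution: y = Ce^(x²/2)
Applying IC y(0) = 3:
Particular solution: y = 3e^(x²/2)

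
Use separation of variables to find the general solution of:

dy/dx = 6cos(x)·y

Separating variables and integrating:
ln|y| = 6sin(x) + C

General solution: y = Ce^(6sin(x))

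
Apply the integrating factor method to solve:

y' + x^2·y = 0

Using integrating factor method:

General solution: y = Ce^(-x^3/3)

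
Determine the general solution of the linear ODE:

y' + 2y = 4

Using integrating factor method:

General solution: y = 2 + Ce^(-2x)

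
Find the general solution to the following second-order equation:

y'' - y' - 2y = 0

Characteristic equation: r² - r - 2 = 0
Roots: r = 2, -1 (distinct real)
General solution: y = C₁e^(2x) + C₂e^(-x)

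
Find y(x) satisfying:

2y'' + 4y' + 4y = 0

Characteristic equation: 2r² + 4r + 4 = 0
Divide by 2: r² + 2r + 2 = 0
Roots: r = -1 ± i (complex conjugates)
General solution: y = e^(-x)(C₁cos(x) + C₂sin(x))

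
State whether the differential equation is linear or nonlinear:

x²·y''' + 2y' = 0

Linear (y and its derivatives appear to the first power only, no products of y terms)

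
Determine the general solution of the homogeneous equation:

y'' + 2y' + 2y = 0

Characteristic equation: r² + 2r + 2 = 0
Roots: r = -1 ± i (complex conjugates)
General solution: y = e^(-x)(C₁cos(x) + C₂sin(x))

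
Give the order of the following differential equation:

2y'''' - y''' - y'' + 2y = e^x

The order is 4 (highest derivative is of order 4).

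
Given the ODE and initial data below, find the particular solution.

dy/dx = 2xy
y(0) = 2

General solution: y = Ce^(x²)
Applying IC y(0) = 2:
Particular solution: y = 2e^(x²)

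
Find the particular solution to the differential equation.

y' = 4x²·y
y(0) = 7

General solution: y = Ce^(4x³/3)
Applying IC y(0) = 7:
Particular solution: y = 7e^(4x³/3)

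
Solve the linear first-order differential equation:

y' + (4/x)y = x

Using integrating factor method:

General solution: y = (1/6)x^2 + Cx^(-4)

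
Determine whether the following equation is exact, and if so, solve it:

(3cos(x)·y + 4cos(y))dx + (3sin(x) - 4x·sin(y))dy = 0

Verify exactness: ∂M/∂y = ∂N/∂x ✓
Find F(x,y) such that ∂F/∂x = M, ∂F/∂y = N
Solution: 3sin(x)·y + 4x·cos(y) = C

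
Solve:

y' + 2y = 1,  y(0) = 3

General solution: y = 1/2 + Ce^(-2x)
Applying y(0) = 3: C = 3 - 1/2 = 5/2
Particular solution: y = 1/2 + (5/2)e^(-2x)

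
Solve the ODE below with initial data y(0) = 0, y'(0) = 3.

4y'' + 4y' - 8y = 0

General solution: y = C₁e^x + C₂e^(-2x)
Applying ICs: C₁ = 1, C₂ = -1
Particular solution: y = e^x - e^(-2x)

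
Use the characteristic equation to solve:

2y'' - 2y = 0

Characteristic equation: 2r² - 2 = 0
Divide by 2: r² - 1 = 0
Roots: r = 1, -1 (distinct real)
General solution: y = C₁e^x + C₂e^(-x)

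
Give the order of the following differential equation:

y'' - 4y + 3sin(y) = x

The order is 2 (highest derivative is of order 2).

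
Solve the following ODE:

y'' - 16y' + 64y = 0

Characteristic equation: r² - 16r + 64 = 0
Factored: (r - 8)² = 0
Repeated root: r = 8
General solution: y = (C₁ + C₂x)e^(8x)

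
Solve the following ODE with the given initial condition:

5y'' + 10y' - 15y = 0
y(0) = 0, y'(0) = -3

General solution: y = C₁e^x + C₂e^(-3x)
Applying ICs: C₁ = -3/4, C₂ = 3/4
Particular solution: y = -(3/4)e^x + (3/4)e^(-3x)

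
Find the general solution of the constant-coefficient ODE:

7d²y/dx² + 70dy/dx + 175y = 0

Characteristic equation: 7r² + 70r + 175 = 0
Divide by 7: r² + 10r + 25 = 0
Factored: (r + 5)² = 0
Repeated root: r = -5
General solution: y = (C₁ + C₂x)e^(-5x)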